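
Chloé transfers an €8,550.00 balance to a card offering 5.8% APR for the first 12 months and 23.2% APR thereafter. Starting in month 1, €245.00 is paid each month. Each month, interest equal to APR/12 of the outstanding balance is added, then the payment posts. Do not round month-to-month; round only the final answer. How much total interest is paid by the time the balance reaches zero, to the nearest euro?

€2,674

Promo months 1–12 at r₀ = 5.8%/12 = 0.00483333; months 13+ at r₁ = 23.2%/12 = 0.0193333.
After month 12: iterate B ← B·(1+r₀) − €245.00 for 12 months → €6,039.87.
Then at r₁ with €245.00/mo: n₂ = −ln(1 − r₁·B/P)/ln(1+r₁) ≈ 33.81 → 34 more payments.
Total paid = 45·€245.00 + €199.03 = €11,224.03; interest = €11,224.03 − €8,550.00 = €2,674.03.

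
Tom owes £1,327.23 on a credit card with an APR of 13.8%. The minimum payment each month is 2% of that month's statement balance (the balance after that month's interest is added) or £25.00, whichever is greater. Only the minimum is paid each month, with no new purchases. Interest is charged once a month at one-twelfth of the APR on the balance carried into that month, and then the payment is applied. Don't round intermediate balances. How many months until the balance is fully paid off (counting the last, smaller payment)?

82 months

Monthly rate r = 13.8%/12 = 1.15% = 0.0115.
While 2% of the post-interest balance exceeds £25.00, each month B ← (B·(1+r))·(1 − 0.02), i.e. B shrinks by the factor (1+r)·0.98 = 0.99127.
This holds for months 1–9. Entering month 10 the balance is £1,226.52; 2% of the post-interest balance is now below £25.00, so the flat £25.00 minimum applies from here.
From month 10 a fixed £25.00 at rate r clears £1,226.52 in 73 more payments. Total: 9 + 73 = 82 months.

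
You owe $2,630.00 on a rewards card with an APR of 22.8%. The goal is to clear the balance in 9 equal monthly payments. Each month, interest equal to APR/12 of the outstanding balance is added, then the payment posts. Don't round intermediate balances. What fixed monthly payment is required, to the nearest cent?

$320.68

Monthly rate r = 22.8%/12 = 1.9% = 0.019.
Level-payment amortization: P = B₀·r / (1 − (1+r)^(−n)) = 2630.00·0.019 / (1 − 1.019^(−9)).
Denominator 1 − (1+r)^(−9) = 0.155825277.
P = 49.97 / 0.155825277 ≈ 320.68.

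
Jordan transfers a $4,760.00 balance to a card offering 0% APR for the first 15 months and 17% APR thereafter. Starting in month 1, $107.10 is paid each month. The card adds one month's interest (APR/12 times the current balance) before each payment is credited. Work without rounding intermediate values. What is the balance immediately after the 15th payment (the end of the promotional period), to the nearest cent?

$3,153.50

Promo months 1–15 at r₀ = 0%/12 = 0; months 16+ at r₁ = 17%/12 = 0.0141667.
After month 15 (no interest yet): B = $4,760.00 − 15·$107.10 = $3,153.50.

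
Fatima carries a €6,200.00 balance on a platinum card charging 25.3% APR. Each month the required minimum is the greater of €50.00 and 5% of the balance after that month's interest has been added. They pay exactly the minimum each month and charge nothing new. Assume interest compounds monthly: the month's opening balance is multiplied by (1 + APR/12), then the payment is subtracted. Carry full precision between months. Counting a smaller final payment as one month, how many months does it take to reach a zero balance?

87 months

Monthly rate r = 25.3%/12 = 2.10833% = 0.0210833.
While 5% of the post-interest balance exceeds €50.00, each month B ← (B·(1+r))·(1 − 0.05), i.e. B shrinks by the factor (1+r)·0.95 = 0.97003.
This holds for months 1–61. Entering month 62 the balance is €968.87; 5% of the post-interest balance is now below €50.00, so the flat €50.00 minimum applies from here.
From month 62 a fixed €50.00 at rate r clears €968.87 in 26 more payments. Total: 61 + 26 = 87 months.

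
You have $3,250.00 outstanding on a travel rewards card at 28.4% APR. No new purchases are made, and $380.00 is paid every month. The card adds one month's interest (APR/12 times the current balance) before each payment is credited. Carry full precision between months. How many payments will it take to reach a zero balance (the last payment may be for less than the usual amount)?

Monthly rate r = 28.4%/12 = 2.36667% = 0.0236667.
Recurrence: B ← B·(1+r) − $380.00.
Month 1: interest $76.92; balance after payment $2,946.92.
Month 2: interest $69.74; balance after payment $2,636.66.
Closed form: n = −ln(1 − rB₀/P)/ln(1+r) = −ln(0.79759)/ln(1.02367) ≈ 9.669, so the balance reaches zero during payment 10.

10 months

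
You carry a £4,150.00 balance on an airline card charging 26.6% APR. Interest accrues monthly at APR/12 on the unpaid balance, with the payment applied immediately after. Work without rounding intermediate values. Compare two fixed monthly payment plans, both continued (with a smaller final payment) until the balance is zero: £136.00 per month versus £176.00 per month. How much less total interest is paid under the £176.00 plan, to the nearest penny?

£1,061.89

Monthly rate r = 26.6%/12 = 2.21667% = 0.0221667.
At £136.00/mo: n = ⌈−ln(1 − rB₀/P)/ln(1+r)⌉ = 52 payments (last £63.17); total interest = total paid − £4,150.00 = £2,849.17.
At £176.00/mo: 34 payments (last £129.28); total interest £1,787.28.
Interest saved = £2,849.17 − £1,787.28 = £1,061.89.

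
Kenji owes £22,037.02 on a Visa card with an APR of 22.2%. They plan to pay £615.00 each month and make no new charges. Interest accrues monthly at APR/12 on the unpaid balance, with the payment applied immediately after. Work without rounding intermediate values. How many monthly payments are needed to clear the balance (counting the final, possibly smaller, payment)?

Monthly rate r = 22.2%/12 = 1.85% = 0.0185.
Recurrence: B ← B·(1+r) − £615.00.
Month 1: interest £407.68; balance after payment £21,829.70.
Month 2: interest £403.85; balance after payment £21,618.55.
Closed form: n = −ln(1 − rB₀/P)/ln(1+r) = −ln(0.3371)/ln(1.0185) ≈ 59.319, so the balance reaches zero during payment 60.

60 payments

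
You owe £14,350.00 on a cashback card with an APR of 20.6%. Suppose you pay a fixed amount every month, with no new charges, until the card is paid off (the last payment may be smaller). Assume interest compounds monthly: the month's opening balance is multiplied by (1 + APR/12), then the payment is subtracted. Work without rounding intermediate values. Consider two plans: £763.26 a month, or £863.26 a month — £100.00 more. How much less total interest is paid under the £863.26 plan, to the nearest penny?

£434.86

Monthly rate r = 20.6%/12 = 1.71667% = 0.0171667.
At £763.26/mo: n = ⌈−ln(1 − rB₀/P)/ln(1+r)⌉ = 23 payments (last £684.55); total interest = total paid − £14,350.00 = £3,126.27.
At £863.26/mo: 20 payments (last £639.47); total interest £2,691.41.
Interest saved = £3,126.27 − £2,691.41 = £434.86.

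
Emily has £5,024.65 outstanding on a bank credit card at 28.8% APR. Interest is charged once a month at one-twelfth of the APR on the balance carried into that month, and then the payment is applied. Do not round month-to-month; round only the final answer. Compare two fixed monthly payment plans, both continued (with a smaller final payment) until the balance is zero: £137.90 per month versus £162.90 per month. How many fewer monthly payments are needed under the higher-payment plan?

Monthly rate r = 28.8%/12 = 2.4% = 0.024.
At £137.90/mo: n = ⌈−ln(1 − rB₀/P)/ln(1+r)⌉ = 88 payments (last £70.18); total interest = total paid − £5,024.65 = £7,042.83.
At £162.90/mo: 57 payments (last £137.80); total interest £4,235.55.
Payments saved = 88 − 57 = 31.

31 fewer payments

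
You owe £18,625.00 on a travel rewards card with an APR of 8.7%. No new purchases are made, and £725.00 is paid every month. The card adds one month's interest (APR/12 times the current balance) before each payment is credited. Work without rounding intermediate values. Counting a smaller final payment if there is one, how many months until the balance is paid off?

Monthly rate r = 8.7%/12 = 0.725% = 0.00725.
Recurrence: B ← B·(1+r) − £725.00.
Month 1: interest £135.03; balance after payment £18,035.03.
Month 2: interest £130.75; balance after payment £17,440.79.
Closed form: n = −ln(1 − rB₀/P)/ln(1+r) = −ln(0.81375)/ln(1.00725) ≈ 28.531, so the balance reaches zero during payment 29.

29 months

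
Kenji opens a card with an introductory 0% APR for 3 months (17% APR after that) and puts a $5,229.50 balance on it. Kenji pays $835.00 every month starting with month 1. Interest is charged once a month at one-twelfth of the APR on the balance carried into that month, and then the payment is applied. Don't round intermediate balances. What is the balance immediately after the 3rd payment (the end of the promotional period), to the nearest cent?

Promo months 1–3 at r₀ = 0%/12 = 0; months 4+ at r₁ = 17%/12 = 0.0141667.
After month 3 (no interest yet): B = $5,229.50 − 3·$835.00 = $2,724.50.

$2,724.50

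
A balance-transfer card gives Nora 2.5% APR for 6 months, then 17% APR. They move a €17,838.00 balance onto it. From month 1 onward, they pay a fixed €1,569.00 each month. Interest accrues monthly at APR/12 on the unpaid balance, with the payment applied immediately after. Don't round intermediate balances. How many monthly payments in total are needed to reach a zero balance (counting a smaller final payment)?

Promo months 1–6 at r₀ = 2.5%/12 = 0.00208333; months 7+ at r₁ = 17%/12 = 0.0141667.
After month 6: iterate B ← B·(1+r₀) − €1,569.00 for 6 months → €8,598.97.
Then at r₁ with €1,569.00/mo: n₂ = −ln(1 − r₁·B/P)/ln(1+r₁) ≈ 5.75 → 6 more payments.

12 payments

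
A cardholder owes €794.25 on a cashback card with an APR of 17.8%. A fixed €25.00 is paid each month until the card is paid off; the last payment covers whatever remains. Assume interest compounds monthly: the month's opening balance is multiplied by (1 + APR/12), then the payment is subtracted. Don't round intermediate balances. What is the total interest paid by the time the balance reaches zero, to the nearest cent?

€287.75

Monthly rate r = 17.8%/12 = 1.48333% = 0.0148333.
Payoff takes n = ⌈−ln(1 − rB₀/P)/ln(1+r)⌉ = ⌈43.278⌉ = 44 payments; the last is €7.00.
Total paid = 43·€25.00 + €7.00 = €1,082.00.
Total interest = total paid − principal = €1,082.00 − €794.25 = €287.75.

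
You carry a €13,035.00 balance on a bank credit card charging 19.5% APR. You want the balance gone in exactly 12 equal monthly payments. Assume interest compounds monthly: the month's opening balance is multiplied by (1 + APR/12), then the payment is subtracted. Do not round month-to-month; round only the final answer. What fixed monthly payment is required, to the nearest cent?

Monthly rate r = 19.5%/12 = 1.625% = 0.01625.
Level-payment amortization: P = B₀·r / (1 − (1+r)^(−n)) = 13035.00·0.01625 / (1 − 1.01625^(−12)).
Denominator 1 − (1+r)^(−12) = 0.175874605.
P = 211.819 / 0.175874605 ≈ 1204.37.

€1,204.37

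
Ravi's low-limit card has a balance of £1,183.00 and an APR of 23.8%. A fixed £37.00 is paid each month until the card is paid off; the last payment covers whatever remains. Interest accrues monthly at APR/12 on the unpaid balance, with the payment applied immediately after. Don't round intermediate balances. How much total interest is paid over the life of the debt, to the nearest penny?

£711.37

Monthly rate r = 23.8%/12 = 1.98333% = 0.0198333.
Payoff takes n = ⌈−ln(1 − rB₀/P)/ln(1+r)⌉ = ⌈51.198⌉ = 52 payments; the last is £7.37.
Total paid = 51·£37.00 + £7.37 = £1,894.37.
Total interest = total paid − principal = £1,894.37 − £1,183.00 = £711.37.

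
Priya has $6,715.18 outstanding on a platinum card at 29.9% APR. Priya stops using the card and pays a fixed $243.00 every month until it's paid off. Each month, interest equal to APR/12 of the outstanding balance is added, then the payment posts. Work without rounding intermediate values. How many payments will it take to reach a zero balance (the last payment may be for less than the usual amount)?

Monthly rate r = 29.9%/12 = 2.49167% = 0.0249167.
Recurrence: B ← B·(1+r) − $243.00.
Month 1: interest $167.32; balance after payment $6,639.50.
Month 2: interest $165.43; balance after payment $6,561.93.
Closed form: n = −ln(1 − rB₀/P)/ln(1+r) = −ln(0.31144)/ln(1.02492) ≈ 47.399, so the balance reaches zero during payment 48.

48 payments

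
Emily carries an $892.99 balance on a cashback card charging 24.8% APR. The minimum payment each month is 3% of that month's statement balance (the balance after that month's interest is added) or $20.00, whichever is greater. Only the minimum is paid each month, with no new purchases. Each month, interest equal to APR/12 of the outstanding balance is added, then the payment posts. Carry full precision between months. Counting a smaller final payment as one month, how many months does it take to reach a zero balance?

87 months

Monthly rate r = 24.8%/12 = 2.06667% = 0.0206667.
While 3% of the post-interest balance exceeds $20.00, each month B ← (B·(1+r))·(1 − 0.03), i.e. B shrinks by the factor (1+r)·0.97 = 0.99005.
This holds for months 1–32. Entering month 33 the balance is $648.38; 3% of the post-interest balance is now below $20.00, so the flat $20.00 minimum applies from here.
From month 33 a fixed $20.00 at rate r clears $648.38 in 55 more payments. Total: 32 + 55 = 87 months.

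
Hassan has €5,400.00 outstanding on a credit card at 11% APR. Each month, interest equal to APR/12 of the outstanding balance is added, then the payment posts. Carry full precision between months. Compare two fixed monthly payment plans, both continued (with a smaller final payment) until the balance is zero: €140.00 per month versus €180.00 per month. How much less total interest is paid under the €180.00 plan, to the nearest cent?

Monthly rate r = 11%/12 = 0.916667% = 0.00916667.
At €140.00/mo: n = ⌈−ln(1 − rB₀/P)/ln(1+r)⌉ = 48 payments (last €113.97); total interest = total paid − €5,400.00 = €1,293.97.
At €180.00/mo: 36 payments (last €43.78); total interest €943.78.
Interest saved = €1,293.97 − €943.78 = €350.19.

€350.19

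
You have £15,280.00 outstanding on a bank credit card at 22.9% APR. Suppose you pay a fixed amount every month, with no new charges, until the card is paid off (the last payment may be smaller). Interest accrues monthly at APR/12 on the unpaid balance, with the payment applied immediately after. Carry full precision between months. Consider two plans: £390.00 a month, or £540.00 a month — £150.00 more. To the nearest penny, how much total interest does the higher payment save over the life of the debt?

£6,228.26

Monthly rate r = 22.9%/12 = 1.90833% = 0.0190833.
At £390.00/mo: n = ⌈−ln(1 − rB₀/P)/ln(1+r)⌉ = 73 payments (last £330.25); total interest = total paid − £15,280.00 = £13,130.25.
At £540.00/mo: 42 payments (last £41.99); total interest £6,901.99.
Interest saved = £13,130.25 − £6,901.99 = £6,228.26.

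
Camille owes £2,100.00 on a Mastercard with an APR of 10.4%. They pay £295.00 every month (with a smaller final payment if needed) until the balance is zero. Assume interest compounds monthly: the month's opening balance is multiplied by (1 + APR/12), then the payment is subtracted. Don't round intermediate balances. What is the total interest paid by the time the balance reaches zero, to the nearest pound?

Monthly rate r = 10.4%/12 = 0.866667% = 0.00866667.
Payoff takes n = ⌈−ln(1 − rB₀/P)/ln(1+r)⌉ = ⌈7.380⌉ = 8 payments; the last is £112.25.
Total paid = 7·£295.00 + £112.25 = £2,177.25.
Total interest = total paid − principal = £2,177.25 − £2,100.00 = £77.25.

£77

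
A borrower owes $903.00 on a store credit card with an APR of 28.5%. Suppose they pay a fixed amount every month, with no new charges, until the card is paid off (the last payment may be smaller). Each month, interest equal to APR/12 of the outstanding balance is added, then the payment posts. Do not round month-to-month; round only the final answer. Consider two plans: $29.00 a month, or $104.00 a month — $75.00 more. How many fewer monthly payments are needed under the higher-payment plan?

Monthly rate r = 28.5%/12 = 2.375% = 0.02375.
At $29.00/mo: n = ⌈−ln(1 − rB₀/P)/ln(1+r)⌉ = 58 payments (last $9.13); total interest = total paid − $903.00 = $759.13.
At $104.00/mo: 10 payments (last $87.41); total interest $120.41.
Payments saved = 58 − 10 = 48.

48 fewer payments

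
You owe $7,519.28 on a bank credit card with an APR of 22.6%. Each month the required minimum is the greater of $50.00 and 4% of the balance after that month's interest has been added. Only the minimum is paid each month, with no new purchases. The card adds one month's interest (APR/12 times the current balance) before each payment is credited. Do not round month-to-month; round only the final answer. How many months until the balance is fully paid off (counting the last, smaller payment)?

116 months

Monthly rate r = 22.6%/12 = 1.88333% = 0.0188333.
While 4% of the post-interest balance exceeds $50.00, each month B ← (B·(1+r))·(1 − 0.04), i.e. B shrinks by the factor (1+r)·0.96 = 0.97808.
This holds for months 1–82. Entering month 83 the balance is $1,221.45; 4% of the post-interest balance is now below $50.00, so the flat $50.00 minimum applies from here.
From month 83 a fixed $50.00 at rate r clears $1,221.45 in 34 more payments. Total: 82 + 34 = 116 months.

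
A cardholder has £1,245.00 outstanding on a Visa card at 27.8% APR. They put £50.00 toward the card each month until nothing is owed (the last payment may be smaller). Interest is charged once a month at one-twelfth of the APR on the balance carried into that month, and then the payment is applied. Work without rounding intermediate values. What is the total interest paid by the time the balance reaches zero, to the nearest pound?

Monthly rate r = 27.8%/12 = 2.31667% = 0.0231667.
Payoff takes n = ⌈−ln(1 − rB₀/P)/ln(1+r)⌉ = ⌈37.552⌉ = 38 payments; the last is £27.74.
Total paid = 37·£50.00 + £27.74 = £1,877.74.
Total interest = total paid − principal = £1,877.74 − £1,245.00 = £632.74.

£633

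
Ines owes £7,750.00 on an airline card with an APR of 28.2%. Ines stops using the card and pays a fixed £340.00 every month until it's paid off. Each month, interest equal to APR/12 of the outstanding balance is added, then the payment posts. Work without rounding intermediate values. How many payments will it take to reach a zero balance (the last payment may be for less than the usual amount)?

Monthly rate r = 28.2%/12 = 2.35% = 0.0235.
Recurrence: B ← B·(1+r) − £340.00.
Month 1: interest £182.12; balance after payment £7,592.12.
Month 2: interest £178.41; balance after payment £7,430.54.
Closed form: n = −ln(1 − rB₀/P)/ln(1+r) = −ln(0.46434)/ln(1.0235) ≈ 33.026, so the balance reaches zero during payment 34.

34 payments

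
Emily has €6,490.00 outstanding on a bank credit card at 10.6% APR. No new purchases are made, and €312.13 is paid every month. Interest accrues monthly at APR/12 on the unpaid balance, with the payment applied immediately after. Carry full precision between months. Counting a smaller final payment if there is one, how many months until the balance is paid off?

Monthly rate r = 10.6%/12 = 0.883333% = 0.00883333.
Recurrence: B ← B·(1+r) − €312.13.
Month 1: interest €57.33; balance after payment €6,235.20.
Month 2: interest €55.08; balance after payment €5,978.15.
Closed form: n = −ln(1 − rB₀/P)/ln(1+r) = −ln(0.81633)/ln(1.00883) ≈ 23.075, so the balance reaches zero during payment 24.

24 months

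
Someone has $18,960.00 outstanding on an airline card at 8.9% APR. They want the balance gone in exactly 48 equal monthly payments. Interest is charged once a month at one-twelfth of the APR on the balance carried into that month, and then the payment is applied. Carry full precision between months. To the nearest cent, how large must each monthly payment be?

$470.92

Monthly rate r = 8.9%/12 = 0.741667% = 0.00741667.
Level-payment amortization: P = B₀·r / (1 − (1+r)^(−n)) = 18960.00·0.00741667 / (1 − 1.00742^(−48)).
Denominator 1 − (1+r)^(−48) = 0.298606582.
P = 140.62 / 0.298606582 ≈ 470.92.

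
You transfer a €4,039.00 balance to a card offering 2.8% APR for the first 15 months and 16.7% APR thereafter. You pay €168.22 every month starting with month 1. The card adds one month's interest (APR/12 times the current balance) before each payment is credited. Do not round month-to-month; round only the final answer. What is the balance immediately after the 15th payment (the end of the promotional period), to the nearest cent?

Promo months 1–15 at r₀ = 2.8%/12 = 0.00233333; months 16+ at r₁ = 16.7%/12 = 0.0139167.
After month 15: iterate B ← B·(1+r₀) − €168.22 for 15 months → €1,617.76.

€1,617.76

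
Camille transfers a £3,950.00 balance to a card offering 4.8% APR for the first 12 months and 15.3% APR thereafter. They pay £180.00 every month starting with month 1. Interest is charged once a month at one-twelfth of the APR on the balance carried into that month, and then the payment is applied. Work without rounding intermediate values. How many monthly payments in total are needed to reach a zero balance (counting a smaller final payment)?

Promo months 1–12 at r₀ = 4.8%/12 = 0.004; months 13+ at r₁ = 15.3%/12 = 0.01275.
After month 12: iterate B ← B·(1+r₀) − £180.00 for 12 months → £1,935.67.
Then at r₁ with £180.00/mo: n₂ = −ln(1 − r₁·B/P)/ln(1+r₁) ≈ 11.64 → 12 more payments.

24 months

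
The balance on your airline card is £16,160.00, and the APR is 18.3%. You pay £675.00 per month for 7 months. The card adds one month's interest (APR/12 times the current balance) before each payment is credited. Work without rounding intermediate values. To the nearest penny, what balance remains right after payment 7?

Monthly rate r = 18.3%/12 = 1.525% = 0.01525.
Each month: B ← B·(1+r) − £675.00.
Month 1: interest £246.44; balance after payment £15,731.44.
Month 2: interest £239.90; balance after payment £15,296.34.
Month 3: interest £233.27; balance after payment £14,854.61.
Month 4: interest £226.53; balance after payment £14,406.15.
Month 5: interest £219.69; balance after payment £13,950.84.
Month 6: interest £212.75; balance after payment £13,488.59.
Month 7: interest £205.70; balance after payment £13,019.29.

£13,019.29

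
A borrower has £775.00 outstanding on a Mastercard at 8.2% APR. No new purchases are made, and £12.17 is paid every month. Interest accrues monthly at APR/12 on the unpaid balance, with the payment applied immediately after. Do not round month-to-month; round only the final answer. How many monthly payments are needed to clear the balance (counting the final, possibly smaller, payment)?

84 payments

Monthly rate r = 8.2%/12 = 0.683333% = 0.00683333.
Recurrence: B ← B·(1+r) − £12.17.
Month 1: interest £5.30; balance after payment £768.13.
Month 2: interest £5.25; balance after payment £761.20.
Closed form: n = −ln(1 − rB₀/P)/ln(1+r) = −ln(0.56485)/ln(1.00683) ≈ 83.876, so the balance reaches zero during payment 84.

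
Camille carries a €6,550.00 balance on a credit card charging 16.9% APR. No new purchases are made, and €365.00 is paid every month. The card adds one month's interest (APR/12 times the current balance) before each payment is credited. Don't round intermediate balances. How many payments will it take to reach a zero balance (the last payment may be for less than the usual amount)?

21 months

Monthly rate r = 16.9%/12 = 1.40833% = 0.0140833.
Recurrence: B ← B·(1+r) − €365.00.
Month 1: interest €92.25; balance after payment €6,277.25.
Month 2: interest €88.40; balance after payment €6,000.65.
Closed form: n = −ln(1 − rB₀/P)/ln(1+r) = −ln(0.74727)/ln(1.01408) ≈ 20.831, so the balance reaches zero during payment 21.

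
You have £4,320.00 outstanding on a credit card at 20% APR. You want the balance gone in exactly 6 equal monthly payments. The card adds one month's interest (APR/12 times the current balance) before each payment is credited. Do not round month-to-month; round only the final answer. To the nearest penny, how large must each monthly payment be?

£762.58

Monthly rate r = 20%/12 = 1.66667% = 0.0166667.
Level-payment amortization: P = B₀·r / (1 − (1+r)^(−n)) = 4320.00·0.0166667 / (1 − 1.01667^(−6)).
Denominator 1 − (1+r)^(−6) = 0.0944165182.
P = 72 / 0.0944165182 ≈ 762.58.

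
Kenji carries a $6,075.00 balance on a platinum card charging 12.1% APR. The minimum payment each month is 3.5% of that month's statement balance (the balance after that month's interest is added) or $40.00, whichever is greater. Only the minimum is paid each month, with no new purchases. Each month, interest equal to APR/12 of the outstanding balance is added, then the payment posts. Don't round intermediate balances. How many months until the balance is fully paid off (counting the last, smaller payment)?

Monthly rate r = 12.1%/12 = 1.00833% = 0.0100833.
While 3.5% of the post-interest balance exceeds $40.00, each month B ← (B·(1+r))·(1 − 0.035), i.e. B shrinks by the factor (1+r)·0.965 = 0.97473.
This holds for months 1–66. Entering month 67 the balance is $1,121.82; 3.5% of the post-interest balance is now below $40.00, so the flat $40.00 minimum applies from here.
From month 67 a fixed $40.00 at rate r clears $1,121.82 in 34 more payments. Total: 66 + 34 = 100 months.

100 months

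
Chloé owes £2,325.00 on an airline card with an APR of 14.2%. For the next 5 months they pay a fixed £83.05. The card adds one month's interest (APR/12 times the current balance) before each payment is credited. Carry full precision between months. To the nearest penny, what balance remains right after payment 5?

£2,040.66

Monthly rate r = 14.2%/12 = 1.18333% = 0.0118333.
Each month: B ← B·(1+r) − £83.05.
Month 1: interest £27.51; balance after payment £2,269.46.
Month 2: interest £26.86; balance after payment £2,213.27.
Month 3: interest £26.19; balance after payment £2,156.41.
Month 4: interest £25.52; balance after payment £2,098.88.
Month 5: interest £24.84; balance after payment £2,040.66.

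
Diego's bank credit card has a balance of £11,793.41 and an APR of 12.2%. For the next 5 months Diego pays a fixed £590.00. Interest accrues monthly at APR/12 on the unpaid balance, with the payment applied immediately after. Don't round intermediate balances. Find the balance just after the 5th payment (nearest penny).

Monthly rate r = 12.2%/12 = 1.01667% = 0.0101667.
Each month: B ← B·(1+r) − £590.00.
Month 1: interest £119.90; balance after payment £11,323.31.
Month 2: interest £115.12; balance after payment £10,848.43.
Month 3: interest £110.29; balance after payment £10,368.72.
Month 4: interest £105.42; balance after payment £9,884.14.
Month 5: interest £100.49; balance after payment £9,394.63.

£9,394.63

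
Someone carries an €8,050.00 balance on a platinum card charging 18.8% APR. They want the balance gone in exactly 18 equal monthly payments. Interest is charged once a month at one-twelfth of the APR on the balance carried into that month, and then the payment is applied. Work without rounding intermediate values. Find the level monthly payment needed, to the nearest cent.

€516.71

Monthly rate r = 18.8%/12 = 1.56667% = 0.0156667.
Level-payment amortization: P = B₀·r / (1 − (1+r)^(−n)) = 8050.00·0.0156667 / (1 − 1.01567^(−18)).
Denominator 1 − (1+r)^(−18) = 0.244075522.
P = 126.117 / 0.244075522 ≈ 516.71.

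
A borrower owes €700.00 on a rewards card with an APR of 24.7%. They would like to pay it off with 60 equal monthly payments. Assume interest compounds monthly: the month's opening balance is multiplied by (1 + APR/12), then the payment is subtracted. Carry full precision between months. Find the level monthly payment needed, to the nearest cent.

Monthly rate r = 24.7%/12 = 2.05833% = 0.0205833.
Level-payment amortization: P = B₀·r / (1 − (1+r)^(−n)) = 700.00·0.0205833 / (1 − 1.02058^(−60)).
Denominator 1 − (1+r)^(−60) = 0.705495665.
P = 14.4083 / 0.705495665 ≈ 20.42.

€20.42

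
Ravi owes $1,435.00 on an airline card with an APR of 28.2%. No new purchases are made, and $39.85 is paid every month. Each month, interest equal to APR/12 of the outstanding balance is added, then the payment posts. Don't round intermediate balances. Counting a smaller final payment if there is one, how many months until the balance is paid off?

81 months

Monthly rate r = 28.2%/12 = 2.35% = 0.0235.
Recurrence: B ← B·(1+r) − $39.85.
Month 1: interest $33.72; balance after payment $1,428.87.
Month 2: interest $33.58; balance after payment $1,422.60.
Closed form: n = −ln(1 − rB₀/P)/ln(1+r) = −ln(0.15376)/ln(1.0235) ≈ 80.606, so the balance reaches zero during payment 81.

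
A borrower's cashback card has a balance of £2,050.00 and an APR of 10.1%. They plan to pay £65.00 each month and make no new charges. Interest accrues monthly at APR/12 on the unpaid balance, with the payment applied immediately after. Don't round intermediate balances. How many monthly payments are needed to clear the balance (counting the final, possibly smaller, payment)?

37 months

Monthly rate r = 10.1%/12 = 0.841667% = 0.00841667.
Recurrence: B ← B·(1+r) − £65.00.
Month 1: interest £17.25; balance after payment £2,002.25.
Month 2: interest £16.85; balance after payment £1,954.11.
Closed form: n = −ln(1 − rB₀/P)/ln(1+r) = −ln(0.73455)/ln(1.00842) ≈ 36.807, so the balance reaches zero during payment 37.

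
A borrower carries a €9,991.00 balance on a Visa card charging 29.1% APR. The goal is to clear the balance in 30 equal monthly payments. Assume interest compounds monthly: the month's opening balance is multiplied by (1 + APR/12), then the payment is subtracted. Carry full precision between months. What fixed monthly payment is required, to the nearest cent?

€472.59

Monthly rate r = 29.1%/12 = 2.425% = 0.02425.
Level-payment amortization: P = B₀·r / (1 − (1+r)^(−n)) = 9991.00·0.02425 / (1 − 1.02425^(−30)).
Denominator 1 − (1+r)^(−30) = 0.51267261.
P = 242.282 / 0.51267261 ≈ 472.59.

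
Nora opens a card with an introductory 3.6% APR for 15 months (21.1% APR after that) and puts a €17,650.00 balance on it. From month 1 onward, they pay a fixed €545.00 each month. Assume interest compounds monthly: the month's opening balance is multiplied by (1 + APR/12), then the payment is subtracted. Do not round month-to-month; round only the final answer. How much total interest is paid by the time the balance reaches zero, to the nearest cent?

Promo months 1–15 at r₀ = 3.6%/12 = 0.003; months 16+ at r₁ = 21.1%/12 = 0.0175833.
After month 15: iterate B ← B·(1+r₀) − €545.00 for 15 months → €10,112.22.
Then at r₁ with €545.00/mo: n₂ = −ln(1 − r₁·B/P)/ln(1+r₁) ≈ 22.66 → 23 more payments.
Total paid = 37·€545.00 + €358.30 = €20,523.30; interest = €20,523.30 − €17,650.00 = €2,873.30.

€2,873.30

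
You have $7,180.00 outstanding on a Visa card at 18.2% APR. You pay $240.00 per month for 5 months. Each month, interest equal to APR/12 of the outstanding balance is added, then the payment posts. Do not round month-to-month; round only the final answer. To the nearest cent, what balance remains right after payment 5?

Monthly rate r = 18.2%/12 = 1.51667% = 0.0151667.
Each month: B ← B·(1+r) − $240.00.
Month 1: interest $108.90; balance after payment $7,048.90.
Month 2: interest $106.91; balance after payment $6,915.80.
Month 3: interest $104.89; balance after payment $6,780.69.
Month 4: interest $102.84; balance after payment $6,643.54.
Month 5: interest $100.76; balance after payment $6,504.30.

$6,504.30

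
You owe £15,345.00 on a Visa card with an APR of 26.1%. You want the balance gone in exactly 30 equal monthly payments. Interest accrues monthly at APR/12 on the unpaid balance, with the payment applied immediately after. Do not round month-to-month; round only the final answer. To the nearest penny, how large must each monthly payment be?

£701.75

Monthly rate r = 26.1%/12 = 2.175% = 0.02175.
Level-payment amortization: P = B₀·r / (1 − (1+r)^(−n)) = 15345.00·0.02175 / (1 − 1.02175^(−30)).
Denominator 1 − (1+r)^(−30) = 0.475602505.
P = 333.754 / 0.475602505 ≈ 701.75.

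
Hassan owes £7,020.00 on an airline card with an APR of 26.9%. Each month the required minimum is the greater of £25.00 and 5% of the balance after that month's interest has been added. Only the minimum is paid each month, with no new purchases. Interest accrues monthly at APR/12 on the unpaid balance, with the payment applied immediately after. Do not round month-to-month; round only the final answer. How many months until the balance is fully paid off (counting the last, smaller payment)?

Monthly rate r = 26.9%/12 = 2.24167% = 0.0224167.
While 5% of the post-interest balance exceeds £25.00, each month B ← (B·(1+r))·(1 − 0.05), i.e. B shrinks by the factor (1+r)·0.95 = 0.9713.
This holds for months 1–92. Entering month 93 the balance is £481.59; 5% of the post-interest balance is now below £25.00, so the flat £25.00 minimum applies from here.
From month 93 a fixed £25.00 at rate r clears £481.59 in 26 more payments. Total: 92 + 26 = 118 months.

118 months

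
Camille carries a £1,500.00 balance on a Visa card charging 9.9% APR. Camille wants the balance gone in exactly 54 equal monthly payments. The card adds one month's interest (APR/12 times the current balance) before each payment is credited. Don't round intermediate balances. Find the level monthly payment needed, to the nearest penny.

Monthly rate r = 9.9%/12 = 0.825% = 0.00825.
Level-payment amortization: P = B₀·r / (1 − (1+r)^(−n)) = 1500.00·0.00825 / (1 − 1.00825^(−54)).
Denominator 1 − (1+r)^(−54) = 0.358324374.
P = 12.375 / 0.358324374 ≈ 34.54.

£34.54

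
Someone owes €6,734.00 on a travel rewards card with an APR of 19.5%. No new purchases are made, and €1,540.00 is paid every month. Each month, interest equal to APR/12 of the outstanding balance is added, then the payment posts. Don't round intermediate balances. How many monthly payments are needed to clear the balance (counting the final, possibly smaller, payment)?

5 months

Monthly rate r = 19.5%/12 = 1.625% = 0.01625.
Recurrence: B ← B·(1+r) − €1,540.00.
Month 1: interest €109.43; balance after payment €5,303.43.
Month 2: interest €86.18; balance after payment €3,849.61.
Month 3: interest €62.56; balance after payment €2,372.16.
Month 4: interest €38.55; balance after payment €870.71.
Month 5: interest €14.15; balance after payment €0.00.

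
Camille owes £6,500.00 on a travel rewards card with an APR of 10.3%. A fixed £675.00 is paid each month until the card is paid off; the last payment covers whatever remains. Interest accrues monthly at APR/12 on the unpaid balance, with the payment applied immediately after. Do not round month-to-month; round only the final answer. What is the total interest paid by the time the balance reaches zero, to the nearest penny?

£313.73

Monthly rate r = 10.3%/12 = 0.858333% = 0.00858333.
Payoff takes n = ⌈−ln(1 − rB₀/P)/ln(1+r)⌉ = ⌈10.094⌉ = 11 payments; the last is £63.73.
Total paid = 10·£675.00 + £63.73 = £6,813.73.
Total interest = total paid − principal = £6,813.73 − £6,500.00 = £313.73.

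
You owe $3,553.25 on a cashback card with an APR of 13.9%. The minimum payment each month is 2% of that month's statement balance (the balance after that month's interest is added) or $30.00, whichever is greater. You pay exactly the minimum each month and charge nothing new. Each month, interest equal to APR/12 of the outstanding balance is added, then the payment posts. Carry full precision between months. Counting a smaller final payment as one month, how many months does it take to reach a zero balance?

Monthly rate r = 13.9%/12 = 1.15833% = 0.0115833.
While 2% of the post-interest balance exceeds $30.00, each month B ← (B·(1+r))·(1 − 0.02), i.e. B shrinks by the factor (1+r)·0.98 = 0.99135.
This holds for months 1–101. Entering month 102 the balance is $1,477.84; 2% of the post-interest balance is now below $30.00, so the flat $30.00 minimum applies from here.
From month 102 a fixed $30.00 at rate r clears $1,477.84 in 74 more payments. Total: 101 + 74 = 175 months.

175 months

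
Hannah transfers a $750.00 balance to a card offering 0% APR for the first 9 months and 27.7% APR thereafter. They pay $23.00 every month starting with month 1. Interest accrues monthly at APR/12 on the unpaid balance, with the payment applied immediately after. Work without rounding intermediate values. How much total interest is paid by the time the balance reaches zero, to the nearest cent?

Promo months 1–9 at r₀ = 0%/12 = 0; months 10+ at r₁ = 27.7%/12 = 0.0230833.
After month 9 (no interest yet): B = $750.00 − 9·$23.00 = $543.00.
Then at r₁ with $23.00/mo: n₂ = −ln(1 − r₁·B/P)/ln(1+r₁) ≈ 34.50 → 35 more payments.
Total paid = 43·$23.00 + $11.63 = $1,000.63; interest = $1,000.63 − $750.00 = $250.63.

$250.63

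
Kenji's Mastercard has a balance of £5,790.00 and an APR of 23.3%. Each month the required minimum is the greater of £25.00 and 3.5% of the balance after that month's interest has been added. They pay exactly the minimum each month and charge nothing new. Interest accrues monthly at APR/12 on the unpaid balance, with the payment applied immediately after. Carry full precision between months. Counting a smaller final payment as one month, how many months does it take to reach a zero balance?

Monthly rate r = 23.3%/12 = 1.94167% = 0.0194167.
While 3.5% of the post-interest balance exceeds £25.00, each month B ← (B·(1+r))·(1 − 0.035), i.e. B shrinks by the factor (1+r)·0.965 = 0.98374.
This holds for months 1–129. Entering month 130 the balance is £698.35; 3.5% of the post-interest balance is now below £25.00, so the flat £25.00 minimum applies from here.
From month 130 a fixed £25.00 at rate r clears £698.35 in 41 more payments. Total: 129 + 41 = 170 months.

170 months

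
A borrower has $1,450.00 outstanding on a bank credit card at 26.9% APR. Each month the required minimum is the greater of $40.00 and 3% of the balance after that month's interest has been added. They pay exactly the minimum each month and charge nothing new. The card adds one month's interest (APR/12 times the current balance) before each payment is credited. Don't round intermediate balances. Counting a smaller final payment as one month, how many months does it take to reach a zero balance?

Monthly rate r = 26.9%/12 = 2.24167% = 0.0224167.
While 3% of the post-interest balance exceeds $40.00, each month B ← (B·(1+r))·(1 − 0.03), i.e. B shrinks by the factor (1+r)·0.97 = 0.99174.
This holds for months 1–13. Entering month 14 the balance is $1,301.86; 3% of the post-interest balance is now below $40.00, so the flat $40.00 minimum applies from here.
From month 14 a fixed $40.00 at rate r clears $1,301.86 in 59 more payments. Total: 13 + 59 = 72 months.

72 months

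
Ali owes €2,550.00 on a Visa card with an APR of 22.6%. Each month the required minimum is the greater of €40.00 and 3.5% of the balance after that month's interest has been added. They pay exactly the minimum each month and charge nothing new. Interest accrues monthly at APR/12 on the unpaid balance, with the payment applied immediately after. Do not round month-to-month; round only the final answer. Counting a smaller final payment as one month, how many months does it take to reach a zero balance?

Monthly rate r = 22.6%/12 = 1.88333% = 0.0188333.
While 3.5% of the post-interest balance exceeds €40.00, each month B ← (B·(1+r))·(1 − 0.035), i.e. B shrinks by the factor (1+r)·0.965 = 0.98317.
This holds for months 1–49. Entering month 50 the balance is €1,110.28; 3.5% of the post-interest balance is now below €40.00, so the flat €40.00 minimum applies from here.
From month 50 a fixed €40.00 at rate r clears €1,110.28 in 40 more payments. Total: 49 + 40 = 89 months.

89 months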